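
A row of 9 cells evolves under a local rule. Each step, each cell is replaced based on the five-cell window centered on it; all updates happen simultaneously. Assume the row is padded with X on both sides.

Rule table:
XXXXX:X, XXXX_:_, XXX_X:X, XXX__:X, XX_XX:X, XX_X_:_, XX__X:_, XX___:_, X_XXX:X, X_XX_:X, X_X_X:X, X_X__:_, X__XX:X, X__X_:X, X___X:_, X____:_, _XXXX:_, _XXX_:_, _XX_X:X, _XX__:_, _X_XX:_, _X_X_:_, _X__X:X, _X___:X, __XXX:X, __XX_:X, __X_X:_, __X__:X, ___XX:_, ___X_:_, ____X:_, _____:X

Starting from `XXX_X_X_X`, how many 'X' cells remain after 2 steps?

X_X_X_X_X
X_X_X_X_X
count of X: 5

5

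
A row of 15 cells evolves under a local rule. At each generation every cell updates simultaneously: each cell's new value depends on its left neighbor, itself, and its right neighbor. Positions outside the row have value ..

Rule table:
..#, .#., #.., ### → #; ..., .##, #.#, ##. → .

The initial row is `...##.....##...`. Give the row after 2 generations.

.######.######.

generation 1: ..#..#...#..#..
generation 2: .######.######.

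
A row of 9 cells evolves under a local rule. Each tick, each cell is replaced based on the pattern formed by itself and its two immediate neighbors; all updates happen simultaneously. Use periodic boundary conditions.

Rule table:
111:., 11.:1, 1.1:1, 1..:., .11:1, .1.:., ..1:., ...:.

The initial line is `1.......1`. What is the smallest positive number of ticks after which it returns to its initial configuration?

1

tick 1: 1.......1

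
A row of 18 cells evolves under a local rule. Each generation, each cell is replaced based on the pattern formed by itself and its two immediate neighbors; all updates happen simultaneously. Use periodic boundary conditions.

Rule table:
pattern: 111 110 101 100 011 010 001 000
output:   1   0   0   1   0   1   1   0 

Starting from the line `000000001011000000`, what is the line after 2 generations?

000000100101110000

generation 1: 000000011000100000
generation 2: 000000100101110000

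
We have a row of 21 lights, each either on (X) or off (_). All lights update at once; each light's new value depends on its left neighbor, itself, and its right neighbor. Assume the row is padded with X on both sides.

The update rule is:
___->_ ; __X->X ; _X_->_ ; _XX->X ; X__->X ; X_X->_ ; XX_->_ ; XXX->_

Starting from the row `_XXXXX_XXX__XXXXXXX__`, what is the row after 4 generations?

generation 1: _X_____X__XXX______XX
generation 2: __X___X_XXX__X____XX_
generation 3: XX_X_X__X__XX_X__XX__
generation 4: ______XX_XXX___XXX_XX

______XX_XXX___XXX_XX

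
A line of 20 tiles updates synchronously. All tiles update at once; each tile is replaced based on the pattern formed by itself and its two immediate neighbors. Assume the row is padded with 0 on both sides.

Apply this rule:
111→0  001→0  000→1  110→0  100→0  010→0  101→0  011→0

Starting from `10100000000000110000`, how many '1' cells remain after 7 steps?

step 1: 00001111111110000111
step 2: 11100000000000110000
step 3: 00001111111110000111  (repeats step 1; period 2)
step 7: 00001111111110000111
count of 1: 12

12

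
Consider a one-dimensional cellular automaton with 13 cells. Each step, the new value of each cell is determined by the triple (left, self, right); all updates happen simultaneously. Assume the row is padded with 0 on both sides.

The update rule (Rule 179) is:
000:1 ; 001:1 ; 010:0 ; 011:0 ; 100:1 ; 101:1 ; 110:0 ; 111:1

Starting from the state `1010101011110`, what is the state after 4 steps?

step 1: 0101010101101
step 2: 1010101010010
step 3: 0101010101101  (repeats step 1; period 2)
step 4: 1010101010010

1010101010010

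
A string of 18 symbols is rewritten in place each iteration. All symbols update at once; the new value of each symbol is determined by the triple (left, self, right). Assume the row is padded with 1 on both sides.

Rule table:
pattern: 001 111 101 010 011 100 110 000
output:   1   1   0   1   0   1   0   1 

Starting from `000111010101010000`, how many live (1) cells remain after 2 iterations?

12

111010010101011111
110011110101001111
count of 1: 12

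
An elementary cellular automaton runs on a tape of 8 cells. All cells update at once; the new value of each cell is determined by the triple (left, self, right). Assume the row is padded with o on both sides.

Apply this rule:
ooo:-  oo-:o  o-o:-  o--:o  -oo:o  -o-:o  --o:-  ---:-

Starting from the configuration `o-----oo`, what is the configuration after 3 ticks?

oo----o-
-oo---o-
-ooo--o-

-ooo--o-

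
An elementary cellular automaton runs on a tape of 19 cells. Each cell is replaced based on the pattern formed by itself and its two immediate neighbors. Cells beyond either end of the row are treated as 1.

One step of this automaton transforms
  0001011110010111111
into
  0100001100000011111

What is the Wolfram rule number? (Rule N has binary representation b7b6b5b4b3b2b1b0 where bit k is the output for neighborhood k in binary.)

position 6: 111 → 1  (bit 7 = 1)
position 8: 110 → 0  (bit 6 = 0)
position 4: 101 → 0  (bit 5 = 0)
position 0: 100 → 0  (bit 4 = 0)
position 5: 011 → 0  (bit 3 = 0)
position 3: 010 → 0  (bit 2 = 0)
position 2: 001 → 0  (bit 1 = 0)
position 1: 000 → 1  (bit 0 = 1)
bits b7..b0 = 10000001 = 129

129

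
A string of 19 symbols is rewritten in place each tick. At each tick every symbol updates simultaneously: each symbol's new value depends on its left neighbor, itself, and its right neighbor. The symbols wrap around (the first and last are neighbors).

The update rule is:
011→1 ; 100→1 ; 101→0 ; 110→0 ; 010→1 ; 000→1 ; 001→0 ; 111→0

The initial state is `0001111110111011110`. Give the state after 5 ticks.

1101000000100010001
0001111110111011101
1101000000100010001  (repeats tick 1; period 2)
tick 5: 1101000000100010001

1101000000100010001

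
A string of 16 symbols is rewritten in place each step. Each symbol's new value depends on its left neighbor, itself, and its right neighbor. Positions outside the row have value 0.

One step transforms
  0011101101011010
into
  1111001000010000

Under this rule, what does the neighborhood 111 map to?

1

At position 3 the neighborhood is 111; the next row has 1 there.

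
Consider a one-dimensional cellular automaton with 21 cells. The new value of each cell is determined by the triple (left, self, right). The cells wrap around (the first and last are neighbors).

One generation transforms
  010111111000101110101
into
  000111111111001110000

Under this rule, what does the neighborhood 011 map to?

At position 3 the neighborhood is 011; the next row has 1 there.

1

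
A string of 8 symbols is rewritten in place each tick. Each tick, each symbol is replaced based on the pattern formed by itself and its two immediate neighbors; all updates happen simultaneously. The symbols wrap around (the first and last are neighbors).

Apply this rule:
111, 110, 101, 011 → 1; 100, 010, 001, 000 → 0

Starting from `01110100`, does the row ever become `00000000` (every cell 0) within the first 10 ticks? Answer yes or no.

no

tick 1: 01111000
tick 2: 01111000  (fixed point — unchanged through tick 10)
tick 10 is 01111000, still not uniform 0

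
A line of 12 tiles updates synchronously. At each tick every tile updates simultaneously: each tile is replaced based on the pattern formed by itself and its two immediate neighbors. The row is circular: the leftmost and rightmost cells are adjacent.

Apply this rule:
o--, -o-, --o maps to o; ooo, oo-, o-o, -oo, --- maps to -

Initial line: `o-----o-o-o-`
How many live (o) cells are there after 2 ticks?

4

oo---oo-o-o-
--o-o---o-o-
count of o: 4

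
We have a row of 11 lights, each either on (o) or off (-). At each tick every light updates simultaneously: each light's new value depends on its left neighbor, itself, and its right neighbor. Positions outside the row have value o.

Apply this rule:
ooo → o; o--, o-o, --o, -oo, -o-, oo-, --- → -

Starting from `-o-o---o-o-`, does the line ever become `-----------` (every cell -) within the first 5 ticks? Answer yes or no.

yes

-----------
all cells are - at tick 1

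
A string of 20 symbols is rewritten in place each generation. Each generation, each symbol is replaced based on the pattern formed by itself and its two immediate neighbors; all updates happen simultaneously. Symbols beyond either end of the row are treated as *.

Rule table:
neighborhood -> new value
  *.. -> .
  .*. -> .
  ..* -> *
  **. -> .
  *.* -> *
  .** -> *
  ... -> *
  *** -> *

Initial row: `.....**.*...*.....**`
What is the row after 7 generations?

generation 1: .*****.*..**..******
generation 2: *****.*..**..*******
generation 3: ****.*..**..********
generation 4: ***.*..**..*********
generation 5: **.*..**..**********
generation 6: *.*..**..***********
generation 7: .*..**..************

.*..**..************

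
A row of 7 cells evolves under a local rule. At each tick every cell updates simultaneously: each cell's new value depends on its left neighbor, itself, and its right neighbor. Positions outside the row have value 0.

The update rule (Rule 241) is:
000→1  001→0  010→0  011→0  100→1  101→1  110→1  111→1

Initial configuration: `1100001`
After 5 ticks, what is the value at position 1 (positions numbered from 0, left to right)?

0111100
0011111
1001111
0100111
0010011
position 1 holds 0

0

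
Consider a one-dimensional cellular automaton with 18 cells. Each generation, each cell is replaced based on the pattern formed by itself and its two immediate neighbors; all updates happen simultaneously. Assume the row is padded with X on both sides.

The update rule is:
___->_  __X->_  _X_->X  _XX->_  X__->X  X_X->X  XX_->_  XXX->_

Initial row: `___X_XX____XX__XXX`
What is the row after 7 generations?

XXX__XX__XX__X____

generation 1: X__XX__X_____X____
generation 2: _X___X_XX____XX___
generation 3: XXX__XX__X_____X__
generation 4: ___X___X_XX____XX_
generation 5: X__XX__XX__X_____X
generation 6: _X___X___X_XX_____
generation 7: XXX__XX__XX__X____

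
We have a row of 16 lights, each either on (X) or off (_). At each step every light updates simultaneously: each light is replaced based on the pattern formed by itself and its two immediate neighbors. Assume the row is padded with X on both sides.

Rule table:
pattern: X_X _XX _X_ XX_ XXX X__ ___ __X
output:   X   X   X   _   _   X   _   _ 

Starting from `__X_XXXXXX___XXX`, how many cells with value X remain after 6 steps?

9

X_XXX_____X__X__
_XX__X____XX_XX_
XX_X_XX___X_XX_X
__XXXX_X__XXX_XX
X_X___XXX_X__XX_
_XXX__X__XXX_X_X
count of X: 9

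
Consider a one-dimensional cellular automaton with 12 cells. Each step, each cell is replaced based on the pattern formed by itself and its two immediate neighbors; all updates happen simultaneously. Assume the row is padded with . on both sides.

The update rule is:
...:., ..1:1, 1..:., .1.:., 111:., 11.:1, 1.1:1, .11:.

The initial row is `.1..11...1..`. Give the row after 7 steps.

..1.........

1..1.1..1...
..1.1..1....
.1.1..1.....
1.1..1......
.1..1.......
1..1........
..1.........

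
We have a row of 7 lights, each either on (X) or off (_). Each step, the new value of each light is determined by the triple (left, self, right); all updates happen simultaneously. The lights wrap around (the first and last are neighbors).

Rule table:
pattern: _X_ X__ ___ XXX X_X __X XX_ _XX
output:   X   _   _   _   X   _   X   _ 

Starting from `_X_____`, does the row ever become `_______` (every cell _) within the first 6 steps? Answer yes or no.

_X_____  (fixed point — unchanged through step 6)
step 6 is _X_____, still not uniform _

no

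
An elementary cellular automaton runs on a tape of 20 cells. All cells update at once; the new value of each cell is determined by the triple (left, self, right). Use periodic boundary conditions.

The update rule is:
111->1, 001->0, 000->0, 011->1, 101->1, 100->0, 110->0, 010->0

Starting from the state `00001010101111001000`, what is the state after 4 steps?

00000001110000000000

00000101011110000000
00000010111100000000
00000001111000000000
00000001110000000000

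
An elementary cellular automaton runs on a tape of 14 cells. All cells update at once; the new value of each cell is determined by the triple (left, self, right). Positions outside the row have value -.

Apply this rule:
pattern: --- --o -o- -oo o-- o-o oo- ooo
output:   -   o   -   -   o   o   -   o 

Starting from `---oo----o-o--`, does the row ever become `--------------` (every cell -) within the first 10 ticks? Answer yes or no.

tick 1: --o--o--o-o-o-
tick 2: -o-oo-oo-o-o-o
tick 3: o-o--o--o-o-o-
tick 4: -o-oo-oo-o-o-o  (repeats tick 2; period 2)
tick 10: -o-oo-oo-o-o-o
tick 10 is -o-oo-oo-o-o-o, still not uniform -

no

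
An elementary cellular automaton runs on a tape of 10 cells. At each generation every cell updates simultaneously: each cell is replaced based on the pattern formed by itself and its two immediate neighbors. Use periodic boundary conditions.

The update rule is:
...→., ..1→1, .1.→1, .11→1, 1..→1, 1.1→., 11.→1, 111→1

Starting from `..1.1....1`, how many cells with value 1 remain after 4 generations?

9

111.11..11
111.111111
111.111111  (fixed point — unchanged through generation 4)
count of 1: 9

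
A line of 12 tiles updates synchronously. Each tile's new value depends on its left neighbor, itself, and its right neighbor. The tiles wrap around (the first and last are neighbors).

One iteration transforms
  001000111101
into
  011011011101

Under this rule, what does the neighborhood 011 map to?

0

At position 6 the neighborhood is 011; the next row has 0 there.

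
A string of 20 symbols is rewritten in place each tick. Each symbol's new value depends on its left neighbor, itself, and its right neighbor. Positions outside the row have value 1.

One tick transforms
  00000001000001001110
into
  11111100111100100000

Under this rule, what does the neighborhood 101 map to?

0

At position 19 the neighborhood is 101; the next row has 0 there.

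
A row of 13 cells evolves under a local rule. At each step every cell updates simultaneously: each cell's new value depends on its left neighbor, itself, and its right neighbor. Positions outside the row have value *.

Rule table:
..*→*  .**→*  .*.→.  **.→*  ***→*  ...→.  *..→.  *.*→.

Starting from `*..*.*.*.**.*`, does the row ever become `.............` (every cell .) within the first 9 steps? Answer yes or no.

no

*.*......**.*
*.......***.*
*......****.*
*.....*****.*
*....******.*
*...*******.*
*..********.*
*.*********.*
*.*********.*
step 9 is *.*********.*, still not uniform .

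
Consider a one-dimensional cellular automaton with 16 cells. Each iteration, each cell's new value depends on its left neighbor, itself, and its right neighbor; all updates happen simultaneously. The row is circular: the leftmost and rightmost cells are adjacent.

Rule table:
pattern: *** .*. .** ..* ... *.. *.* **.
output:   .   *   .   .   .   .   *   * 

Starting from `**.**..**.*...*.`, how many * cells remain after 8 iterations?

3

.**.*...***...**
*.***.....*....*
**..*.....*.....
.*..*.....*.....
.*..*.....*.....  (fixed point — unchanged through iteration 8)
count of *: 3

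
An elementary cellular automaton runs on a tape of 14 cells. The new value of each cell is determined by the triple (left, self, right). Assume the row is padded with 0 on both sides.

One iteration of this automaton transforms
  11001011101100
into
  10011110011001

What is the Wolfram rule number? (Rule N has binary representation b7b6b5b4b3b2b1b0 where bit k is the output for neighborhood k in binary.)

position 7: 111 → 0  (bit 7 = 0)
position 1: 110 → 0  (bit 6 = 0)
position 5: 101 → 1  (bit 5 = 1)
position 2: 100 → 0  (bit 4 = 0)
position 0: 011 → 1  (bit 3 = 1)
position 4: 010 → 1  (bit 2 = 1)
position 3: 001 → 1  (bit 1 = 1)
position 13: 000 → 1  (bit 0 = 1)
bits b7..b0 = 00101111 = 47

47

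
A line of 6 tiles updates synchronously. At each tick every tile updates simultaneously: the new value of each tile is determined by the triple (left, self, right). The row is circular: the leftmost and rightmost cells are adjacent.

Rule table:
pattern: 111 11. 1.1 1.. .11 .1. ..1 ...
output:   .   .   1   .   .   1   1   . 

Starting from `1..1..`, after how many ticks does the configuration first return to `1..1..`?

6

1.11.1
.1..1.
11.11.
..1..1
.11.11
1..1..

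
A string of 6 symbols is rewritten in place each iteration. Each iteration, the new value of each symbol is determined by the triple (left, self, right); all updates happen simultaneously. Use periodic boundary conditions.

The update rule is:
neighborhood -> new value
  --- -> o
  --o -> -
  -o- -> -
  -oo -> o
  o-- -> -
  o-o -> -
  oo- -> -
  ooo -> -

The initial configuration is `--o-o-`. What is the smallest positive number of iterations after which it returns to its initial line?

iteration 1: o-----
iteration 2: --ooo-
iteration 3: o-o---
iteration 4: ----o-
iteration 5: ooo---
iteration 6: o---o-
iteration 7: --o---
iteration 8: o---oo
iteration 9: --o-o-

9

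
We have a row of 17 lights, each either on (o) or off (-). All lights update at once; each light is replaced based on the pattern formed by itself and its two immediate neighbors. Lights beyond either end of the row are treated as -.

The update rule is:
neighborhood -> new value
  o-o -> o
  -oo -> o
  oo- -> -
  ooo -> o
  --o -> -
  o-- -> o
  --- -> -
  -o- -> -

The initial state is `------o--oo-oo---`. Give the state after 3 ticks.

-------o-o-oo-o--
--------o-oo-o-o-
---------oo-o-o-o

---------oo-o-o-o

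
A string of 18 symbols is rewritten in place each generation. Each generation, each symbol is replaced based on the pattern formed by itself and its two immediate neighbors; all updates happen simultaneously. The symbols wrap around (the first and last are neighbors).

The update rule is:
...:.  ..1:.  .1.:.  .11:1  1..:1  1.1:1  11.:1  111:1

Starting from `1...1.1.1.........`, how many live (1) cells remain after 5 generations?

4

.1...1.1.1........
..1...1.1.1.......
...1...1.1.1......
....1...1.1.1.....
.....1...1.1.1....
count of 1: 4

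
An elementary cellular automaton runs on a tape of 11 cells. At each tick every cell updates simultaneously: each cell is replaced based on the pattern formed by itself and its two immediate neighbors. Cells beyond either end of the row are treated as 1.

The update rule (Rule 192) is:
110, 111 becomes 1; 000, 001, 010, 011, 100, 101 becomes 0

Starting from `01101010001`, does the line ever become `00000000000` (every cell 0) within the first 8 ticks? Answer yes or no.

tick 1: 00100000000
tick 2: 00000000000
all cells are 0 at tick 2

yes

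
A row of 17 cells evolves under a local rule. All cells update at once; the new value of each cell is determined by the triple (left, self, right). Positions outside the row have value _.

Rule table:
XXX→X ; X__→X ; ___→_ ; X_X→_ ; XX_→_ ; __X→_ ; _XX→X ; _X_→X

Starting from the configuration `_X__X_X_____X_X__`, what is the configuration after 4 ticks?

_X__X_X_X_X_X_X_X

tick 1: _XX_X_XX____X_XX_
tick 2: _X__X_X_X___X_X_X
tick 3: _XX_X_X_XX__X_X_X
tick 4: _X__X_X_X_X_X_X_X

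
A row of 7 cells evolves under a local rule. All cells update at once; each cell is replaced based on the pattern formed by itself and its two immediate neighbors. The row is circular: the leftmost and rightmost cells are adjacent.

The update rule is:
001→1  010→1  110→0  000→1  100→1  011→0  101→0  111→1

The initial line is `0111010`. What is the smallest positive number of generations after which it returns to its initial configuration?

7

generation 1: 1010011
generation 2: 0011101
generation 3: 1101001
generation 4: 1001110
generation 5: 1110100
generation 6: 0100111
generation 7: 0111010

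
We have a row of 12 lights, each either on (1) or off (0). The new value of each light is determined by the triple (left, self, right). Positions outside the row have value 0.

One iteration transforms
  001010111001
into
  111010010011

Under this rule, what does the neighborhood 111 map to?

At position 7 the neighborhood is 111; the next row has 1 there.

1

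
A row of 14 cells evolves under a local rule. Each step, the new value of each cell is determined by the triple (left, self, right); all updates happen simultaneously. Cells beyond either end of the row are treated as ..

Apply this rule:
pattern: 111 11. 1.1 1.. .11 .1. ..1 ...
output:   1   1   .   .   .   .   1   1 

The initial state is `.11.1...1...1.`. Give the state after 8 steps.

step 1: 1.1...11..11..
step 2: ....11.1.1.1.1
step 3: 1111.1........
step 4: .111...1111111
step 5: 1.11.11.111111
step 6: ...1..1..11111
step 7: 111..1..1.1111
step 8: .11.1..1...111

.11.1..1...111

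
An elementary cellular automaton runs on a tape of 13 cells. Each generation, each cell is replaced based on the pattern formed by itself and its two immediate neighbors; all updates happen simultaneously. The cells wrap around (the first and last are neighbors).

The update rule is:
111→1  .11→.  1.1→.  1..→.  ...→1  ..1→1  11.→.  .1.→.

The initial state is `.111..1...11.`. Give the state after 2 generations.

....1..1...11

1.1..1..11...
....1..1...11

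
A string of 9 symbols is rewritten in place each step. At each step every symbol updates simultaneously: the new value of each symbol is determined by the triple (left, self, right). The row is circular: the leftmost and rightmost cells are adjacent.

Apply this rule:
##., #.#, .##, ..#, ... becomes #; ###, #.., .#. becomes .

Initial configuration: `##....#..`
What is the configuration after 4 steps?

##.###..#
.###.#.##
##.##.###
.######..

.######..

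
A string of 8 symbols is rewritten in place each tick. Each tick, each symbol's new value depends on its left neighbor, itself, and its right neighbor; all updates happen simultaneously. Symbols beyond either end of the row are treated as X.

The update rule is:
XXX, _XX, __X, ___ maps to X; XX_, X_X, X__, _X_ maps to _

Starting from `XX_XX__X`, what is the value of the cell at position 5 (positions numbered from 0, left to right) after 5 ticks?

X

tick 1: X__X__XX
tick 2: __X__XXX
tick 3: _X__XXXX
tick 4: ___XXXXX
tick 5: _XXXXXXX
position 5 holds X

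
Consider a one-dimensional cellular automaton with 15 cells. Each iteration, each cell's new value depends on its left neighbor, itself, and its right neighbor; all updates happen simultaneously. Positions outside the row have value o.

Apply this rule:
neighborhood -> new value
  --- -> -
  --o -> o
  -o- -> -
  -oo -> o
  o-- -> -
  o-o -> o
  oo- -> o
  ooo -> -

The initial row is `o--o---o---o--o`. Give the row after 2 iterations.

oo---o---o--oo-

o-o---o---o--oo
oo---o---o--oo-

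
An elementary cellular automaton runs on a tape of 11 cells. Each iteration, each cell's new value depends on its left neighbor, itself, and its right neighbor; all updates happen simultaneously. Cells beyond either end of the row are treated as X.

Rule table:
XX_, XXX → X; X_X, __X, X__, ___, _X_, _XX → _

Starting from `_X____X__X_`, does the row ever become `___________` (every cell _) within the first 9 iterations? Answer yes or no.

iteration 1: ___________
all cells are _ at iteration 1

yes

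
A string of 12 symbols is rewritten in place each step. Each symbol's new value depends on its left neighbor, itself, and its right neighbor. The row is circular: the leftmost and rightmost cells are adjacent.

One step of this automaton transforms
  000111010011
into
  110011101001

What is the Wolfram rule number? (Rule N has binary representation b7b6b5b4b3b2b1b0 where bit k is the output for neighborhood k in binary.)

241

position 4: 111 → 1  (bit 7 = 1)
position 5: 110 → 1  (bit 6 = 1)
position 6: 101 → 1  (bit 5 = 1)
position 0: 100 → 1  (bit 4 = 1)
position 3: 011 → 0  (bit 3 = 0)
position 7: 010 → 0  (bit 2 = 0)
position 2: 001 → 0  (bit 1 = 0)
position 1: 000 → 1  (bit 0 = 1)
bits b7..b0 = 11110001 = 241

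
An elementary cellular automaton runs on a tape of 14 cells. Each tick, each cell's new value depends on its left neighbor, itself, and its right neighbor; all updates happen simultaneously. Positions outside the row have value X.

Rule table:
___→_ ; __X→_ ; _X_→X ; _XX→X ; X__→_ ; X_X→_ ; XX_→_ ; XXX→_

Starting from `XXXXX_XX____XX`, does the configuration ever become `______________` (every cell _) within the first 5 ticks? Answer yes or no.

______X_____X_
______X_____X_  (fixed point — unchanged through tick 5)
tick 5 is ______X_____X_, still not uniform _

no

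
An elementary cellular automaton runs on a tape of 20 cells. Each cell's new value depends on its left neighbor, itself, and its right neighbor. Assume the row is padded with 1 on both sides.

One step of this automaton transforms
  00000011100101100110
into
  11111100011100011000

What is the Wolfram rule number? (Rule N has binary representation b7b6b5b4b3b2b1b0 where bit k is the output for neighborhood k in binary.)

23

position 7: 111 → 0  (bit 7 = 0)
position 8: 110 → 0  (bit 6 = 0)
position 12: 101 → 0  (bit 5 = 0)
position 0: 100 → 1  (bit 4 = 1)
position 6: 011 → 0  (bit 3 = 0)
position 11: 010 → 1  (bit 2 = 1)
position 5: 001 → 1  (bit 1 = 1)
position 1: 000 → 1  (bit 0 = 1)
bits b7..b0 = 00010111 = 23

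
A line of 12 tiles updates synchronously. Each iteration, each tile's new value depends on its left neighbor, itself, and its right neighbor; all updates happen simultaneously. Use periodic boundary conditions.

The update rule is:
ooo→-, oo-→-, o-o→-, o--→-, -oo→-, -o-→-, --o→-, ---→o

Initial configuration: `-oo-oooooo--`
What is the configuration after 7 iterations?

-----------o

-----------o
-ooooooooo--
-----------o  (repeats iteration 1; period 2)
iteration 7: -----------o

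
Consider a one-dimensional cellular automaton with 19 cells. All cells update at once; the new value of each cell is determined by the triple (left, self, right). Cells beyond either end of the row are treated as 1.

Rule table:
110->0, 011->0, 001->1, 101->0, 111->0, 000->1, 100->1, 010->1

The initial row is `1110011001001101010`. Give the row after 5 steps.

0001100111110000000

0001100111110001010
1110011000001111010
0001100111110000010
1110011000001111110
0001100111110000000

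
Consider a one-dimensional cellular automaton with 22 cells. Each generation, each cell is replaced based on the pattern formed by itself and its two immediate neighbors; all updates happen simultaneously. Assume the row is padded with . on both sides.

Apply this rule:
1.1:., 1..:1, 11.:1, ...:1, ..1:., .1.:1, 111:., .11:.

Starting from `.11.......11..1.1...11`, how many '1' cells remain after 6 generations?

generation 1: ..1111111..11.1.111..1
generation 2: 1.......11..1.1...11.1
generation 3: 1111111..11.1.111..1.1
generation 4: ......11..1.1...11.1.1
generation 5: 11111..11.1.111..1.1.1
generation 6: ....11..1.1...11.1.1.1
count of 1: 9

9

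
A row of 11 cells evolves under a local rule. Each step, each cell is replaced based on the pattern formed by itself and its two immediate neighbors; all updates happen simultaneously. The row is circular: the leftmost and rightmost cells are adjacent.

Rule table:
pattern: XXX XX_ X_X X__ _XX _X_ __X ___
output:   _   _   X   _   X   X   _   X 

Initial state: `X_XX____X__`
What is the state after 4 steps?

XXX__XX_X__
X____X_XX__
X_XX_XXX___
XXX_XX___X_

XXX_XX___X_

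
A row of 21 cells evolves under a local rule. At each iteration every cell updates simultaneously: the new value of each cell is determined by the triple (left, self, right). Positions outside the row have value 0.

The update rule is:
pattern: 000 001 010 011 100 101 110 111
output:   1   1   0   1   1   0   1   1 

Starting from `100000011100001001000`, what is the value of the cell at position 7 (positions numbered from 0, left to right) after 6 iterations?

1

iteration 1: 011111111111110110111
iteration 2: 111111111111110110111
iteration 3: 111111111111110110111  (fixed point — unchanged through iteration 6)
position 7 holds 1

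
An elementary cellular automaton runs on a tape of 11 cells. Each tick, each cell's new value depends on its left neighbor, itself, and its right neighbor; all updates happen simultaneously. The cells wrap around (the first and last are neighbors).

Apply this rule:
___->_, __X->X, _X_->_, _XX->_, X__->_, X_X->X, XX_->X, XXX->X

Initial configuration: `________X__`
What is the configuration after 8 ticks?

_______X___
______X____
_____X_____
____X______
___X_______
__X________
_X_________
X__________

X__________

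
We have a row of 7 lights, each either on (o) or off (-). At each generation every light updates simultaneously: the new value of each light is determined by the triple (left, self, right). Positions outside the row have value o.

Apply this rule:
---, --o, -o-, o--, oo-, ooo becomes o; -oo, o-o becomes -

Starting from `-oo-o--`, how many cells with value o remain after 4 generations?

generation 1: --o-ooo
generation 2: ooo--oo
generation 3: ooooo-o
generation 4: ooooo--
count of o: 5

5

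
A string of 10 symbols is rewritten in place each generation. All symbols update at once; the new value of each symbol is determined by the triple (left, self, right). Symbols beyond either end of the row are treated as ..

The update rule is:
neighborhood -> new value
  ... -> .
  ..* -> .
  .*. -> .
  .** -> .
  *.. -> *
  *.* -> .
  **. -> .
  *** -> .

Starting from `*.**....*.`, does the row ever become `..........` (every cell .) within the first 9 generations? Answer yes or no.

generation 1: ....*....*
generation 2: .....*....
generation 3: ......*...
generation 4: .......*..
generation 5: ........*.
generation 6: .........*
generation 7: ..........
all cells are . at generation 7

yes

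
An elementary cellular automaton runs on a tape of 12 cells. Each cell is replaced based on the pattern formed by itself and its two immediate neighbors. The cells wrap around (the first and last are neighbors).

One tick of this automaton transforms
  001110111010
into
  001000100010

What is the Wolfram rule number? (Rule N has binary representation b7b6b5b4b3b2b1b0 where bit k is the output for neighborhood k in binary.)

position 3: 111 → 0  (bit 7 = 0)
position 4: 110 → 0  (bit 6 = 0)
position 5: 101 → 0  (bit 5 = 0)
position 11: 100 → 0  (bit 4 = 0)
position 2: 011 → 1  (bit 3 = 1)
position 10: 010 → 1  (bit 2 = 1)
position 1: 001 → 0  (bit 1 = 0)
position 0: 000 → 0  (bit 0 = 0)
bits b7..b0 = 00001100 = 12

12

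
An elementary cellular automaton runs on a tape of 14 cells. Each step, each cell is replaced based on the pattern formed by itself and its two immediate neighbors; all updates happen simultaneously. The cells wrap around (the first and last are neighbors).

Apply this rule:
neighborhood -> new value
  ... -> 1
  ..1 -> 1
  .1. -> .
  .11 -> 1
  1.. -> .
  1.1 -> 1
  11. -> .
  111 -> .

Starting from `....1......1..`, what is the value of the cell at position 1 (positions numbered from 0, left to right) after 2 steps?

step 1: 1111..11111..1
step 2: .....11.....11
position 1 holds .

.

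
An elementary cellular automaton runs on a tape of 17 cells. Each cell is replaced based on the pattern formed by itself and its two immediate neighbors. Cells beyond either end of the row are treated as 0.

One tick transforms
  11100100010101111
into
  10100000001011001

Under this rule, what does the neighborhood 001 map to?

0

At position 4 the neighborhood is 001; the next row has 0 there.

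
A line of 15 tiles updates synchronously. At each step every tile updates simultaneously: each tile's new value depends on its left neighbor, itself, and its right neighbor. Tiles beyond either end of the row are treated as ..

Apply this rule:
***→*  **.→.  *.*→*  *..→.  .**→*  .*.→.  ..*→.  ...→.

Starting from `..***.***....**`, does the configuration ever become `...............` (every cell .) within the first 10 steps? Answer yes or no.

yes

..**.***.....*.
..*.***........
...***.........
...**..........
...*...........
...............
all cells are . at step 6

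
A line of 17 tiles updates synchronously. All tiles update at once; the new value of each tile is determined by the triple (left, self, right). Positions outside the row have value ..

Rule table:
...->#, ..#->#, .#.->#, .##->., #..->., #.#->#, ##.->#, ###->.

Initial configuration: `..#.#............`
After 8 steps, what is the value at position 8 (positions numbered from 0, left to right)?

#####.###########
....##..........#
####.#.##########
...####.........#
###...#.#########
..#.####........#
####...#.########
...#.####.......#
position 8 holds #

#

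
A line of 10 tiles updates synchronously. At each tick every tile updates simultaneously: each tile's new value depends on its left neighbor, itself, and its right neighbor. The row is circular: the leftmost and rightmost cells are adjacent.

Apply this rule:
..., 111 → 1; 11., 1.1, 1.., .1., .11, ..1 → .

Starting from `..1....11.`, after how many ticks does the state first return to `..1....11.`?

1...11....
..1....11.

2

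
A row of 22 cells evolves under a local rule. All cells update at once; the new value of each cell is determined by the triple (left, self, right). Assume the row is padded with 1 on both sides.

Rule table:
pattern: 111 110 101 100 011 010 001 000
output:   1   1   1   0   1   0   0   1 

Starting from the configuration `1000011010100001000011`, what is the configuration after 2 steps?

step 1: 1011011101001100011011
step 2: 1111111110001101011111

1111111110001101011111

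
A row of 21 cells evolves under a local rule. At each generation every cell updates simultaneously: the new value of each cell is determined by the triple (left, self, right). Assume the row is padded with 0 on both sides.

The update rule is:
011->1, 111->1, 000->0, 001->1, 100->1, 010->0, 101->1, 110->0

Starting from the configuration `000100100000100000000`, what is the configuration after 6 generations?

101010101010101010100

generation 1: 001011010001010000000
generation 2: 010110101010101000000
generation 3: 101101010101010100000
generation 4: 011010101010101010000
generation 5: 110101010101010101000
generation 6: 101010101010101010100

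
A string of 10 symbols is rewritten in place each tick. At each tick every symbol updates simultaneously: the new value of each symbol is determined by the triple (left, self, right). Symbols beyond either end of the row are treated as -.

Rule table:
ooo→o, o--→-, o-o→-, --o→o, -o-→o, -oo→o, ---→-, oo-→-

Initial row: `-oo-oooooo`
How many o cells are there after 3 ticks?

oo--ooooo-
o--ooooo--
o-ooooo---
count of o: 6

6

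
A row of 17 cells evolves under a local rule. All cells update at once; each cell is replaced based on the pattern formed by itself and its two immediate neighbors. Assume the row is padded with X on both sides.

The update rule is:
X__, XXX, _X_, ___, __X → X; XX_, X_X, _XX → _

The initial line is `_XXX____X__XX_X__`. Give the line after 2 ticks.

tick 1: __X_XXXXXXX___XXX
tick 2: XXX__XXXXX_XXX_XX

XXX__XXXXX_XXX_XX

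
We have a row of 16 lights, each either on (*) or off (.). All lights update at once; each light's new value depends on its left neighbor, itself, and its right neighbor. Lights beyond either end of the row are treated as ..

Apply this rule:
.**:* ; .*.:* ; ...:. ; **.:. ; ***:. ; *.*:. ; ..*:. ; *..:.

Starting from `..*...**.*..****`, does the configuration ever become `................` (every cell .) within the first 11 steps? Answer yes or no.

..*...*..*..*...
..*...*..*..*...  (fixed point — unchanged through step 11)
step 11 is ..*...*..*..*..., still not uniform .

no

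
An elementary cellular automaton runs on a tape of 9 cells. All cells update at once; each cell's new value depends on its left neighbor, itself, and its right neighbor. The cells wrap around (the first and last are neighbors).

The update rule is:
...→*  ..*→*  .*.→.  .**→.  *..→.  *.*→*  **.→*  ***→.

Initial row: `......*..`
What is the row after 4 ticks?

******..*
.....*.*.
*****.*..
....**..*

....**..*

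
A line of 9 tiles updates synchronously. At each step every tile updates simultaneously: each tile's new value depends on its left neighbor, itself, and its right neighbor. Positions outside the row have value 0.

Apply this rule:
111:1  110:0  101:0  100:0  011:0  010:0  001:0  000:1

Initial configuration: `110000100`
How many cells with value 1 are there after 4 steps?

3

000110001
110000100  (repeats step 0; period 2)
step 4: 110000100
count of 1: 3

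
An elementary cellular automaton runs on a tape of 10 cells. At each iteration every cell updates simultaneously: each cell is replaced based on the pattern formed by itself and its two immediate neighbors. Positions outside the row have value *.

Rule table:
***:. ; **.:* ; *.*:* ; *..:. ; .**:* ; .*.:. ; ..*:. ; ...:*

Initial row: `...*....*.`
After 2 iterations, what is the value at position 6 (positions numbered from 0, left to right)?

iteration 1: .*...**..*
iteration 2: *..*.**..*
position 6 holds *

*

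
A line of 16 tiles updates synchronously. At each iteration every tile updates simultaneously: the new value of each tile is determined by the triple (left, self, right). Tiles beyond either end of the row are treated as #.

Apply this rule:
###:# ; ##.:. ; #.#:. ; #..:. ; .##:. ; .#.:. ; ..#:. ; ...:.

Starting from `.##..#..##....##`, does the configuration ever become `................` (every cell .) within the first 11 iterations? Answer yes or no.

yes

...............#
................
all cells are . at iteration 2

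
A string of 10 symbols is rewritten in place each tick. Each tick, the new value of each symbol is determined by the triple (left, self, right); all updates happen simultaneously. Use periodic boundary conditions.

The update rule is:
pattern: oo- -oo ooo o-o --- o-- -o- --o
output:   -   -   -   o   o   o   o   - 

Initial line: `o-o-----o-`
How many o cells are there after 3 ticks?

ooooooo-oo
-------o--
oooooo-ooo
count of o: 9

9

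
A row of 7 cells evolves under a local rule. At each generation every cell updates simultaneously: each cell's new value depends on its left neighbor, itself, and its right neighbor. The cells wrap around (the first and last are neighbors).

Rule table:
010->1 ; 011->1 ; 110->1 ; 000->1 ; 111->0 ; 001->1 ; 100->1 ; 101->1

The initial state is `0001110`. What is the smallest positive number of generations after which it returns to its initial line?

1111011
0001110

2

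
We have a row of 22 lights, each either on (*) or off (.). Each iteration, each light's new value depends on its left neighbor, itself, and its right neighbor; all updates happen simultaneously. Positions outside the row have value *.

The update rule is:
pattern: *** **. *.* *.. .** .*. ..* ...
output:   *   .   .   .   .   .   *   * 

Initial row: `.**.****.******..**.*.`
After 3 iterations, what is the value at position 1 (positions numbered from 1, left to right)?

.

iteration 1: .....**...****..*.....
iteration 2: .****...**.**..*..****
iteration 3: ..**..**......*..*.***
position 1 holds .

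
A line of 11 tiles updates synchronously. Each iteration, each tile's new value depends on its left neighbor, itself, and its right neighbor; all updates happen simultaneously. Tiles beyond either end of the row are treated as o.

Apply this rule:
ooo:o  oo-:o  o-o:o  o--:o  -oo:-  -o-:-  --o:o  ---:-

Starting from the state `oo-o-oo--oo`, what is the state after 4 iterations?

ooo-o-ooo-o
oooo-o-ooo-
ooooo-o-ooo
oooooo-o-oo

oooooo-o-oo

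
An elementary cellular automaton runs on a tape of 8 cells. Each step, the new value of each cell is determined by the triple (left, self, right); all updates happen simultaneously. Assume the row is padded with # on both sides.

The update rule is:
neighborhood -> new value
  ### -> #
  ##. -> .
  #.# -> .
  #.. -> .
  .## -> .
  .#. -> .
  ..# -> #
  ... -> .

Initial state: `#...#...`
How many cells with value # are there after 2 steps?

step 1: ...#...#
step 2: ..#...#.
count of #: 2

2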